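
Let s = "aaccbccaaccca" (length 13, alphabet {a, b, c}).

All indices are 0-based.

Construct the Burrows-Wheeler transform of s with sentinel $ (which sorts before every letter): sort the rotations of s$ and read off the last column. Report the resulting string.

ac$caacccccbaa

rank  rotation        last
    0  $aaccbccaaccca  a
    1  a$aaccbccaaccc  c
    2  aaccbccaaccca$  $
    3  aaccca$aaccbcc  c
    4  accbccaaccca$a  a
    5  accca$aaccbcca  a
    6  bccaaccca$aacc  c
    7  ca$aaccbccaacc  c
    8  caaccca$aaccbc  c
    9  cbccaaccca$aac  c
   10  cca$aaccbccaac  c
   11  ccaaccca$aaccb  b
   12  ccbccaaccca$aa  a
   13  ccca$aaccbccaa  a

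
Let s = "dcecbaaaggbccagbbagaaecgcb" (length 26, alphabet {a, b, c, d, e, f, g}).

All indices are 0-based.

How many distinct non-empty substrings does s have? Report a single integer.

sorted suffixes:
  #0 SA[0]=5  'aaaggbccagbbagaaecgcb'
  #1 SA[1]=19  'aaecgcb'
  #2 SA[2]=6  'aaggbccagbbagaaecgcb'
  #3 SA[3]=20  'aecgcb'
  #4 SA[4]=17  'agaaecgcb'
  #5 SA[5]=13  'agbbagaaecgcb'
  #6 SA[6]=7  'aggbccagbbagaaecgcb'
  #7 SA[7]=25  'b'
  #8 SA[8]=4  'baaaggbccagbbagaaecgcb'
  #9 SA[9]=16  'bagaaecgcb'
  #10 SA[10]=15  'bbagaaecgcb'
  #11 SA[11]=10  'bccagbbagaaecgcb'
  #12 SA[12]=12  'cagbbagaaecgcb'
  #13 SA[13]=24  'cb'
  #14 SA[14]=3  'cbaaaggbccagbbagaaecgcb'
  #15 SA[15]=11  'ccagbbagaaecgcb'
  #16 SA[16]=1  'cecbaaaggbccagbbagaaecgcb'
  #17 SA[17]=22  'cgcb'
  #18 SA[18]=0  'dcecbaaaggbccagbbagaaecgcb'
  #19 SA[19]=2  'ecbaaaggbccagbbagaaecgcb'
  #20 SA[20]=21  'ecgcb'
  #21 SA[21]=18  'gaaecgcb'
  #22 SA[22]=14  'gbbagaaecgcb'
  #23 SA[23]=9  'gbccagbbagaaecgcb'
  #24 SA[24]=23  'gcb'
  #25 SA[25]=8  'ggbccagbbagaaecgcb'

SA = [5, 19, 6, 20, 17, 13, 7, 25, 4, 16, 15, 10, 12, 24, 3, 11, 1, 22, 0, 2, 21, 18, 14, 9, 23, 8]
rank  pair      lcp
   1  s[5:],s[19:]  2  'aa'
   2  s[19:],s[6:]  2  'aa'
   3  s[6:],s[20:]  1  'a'
   4  s[20:],s[17:]  1  'a'
   5  s[17:],s[13:]  2  'ag'
   6  s[13:],s[7:]  2  'ag'
   7  s[7:],s[25:]  0  ''
   8  s[25:],s[4:]  1  'b'
   9  s[4:],s[16:]  2  'ba'
  10  s[16:],s[15:]  1  'b'
  11  s[15:],s[10:]  1  'b'
  12  s[10:],s[12:]  0  ''
  13  s[12:],s[24:]  1  'c'
  14  s[24:],s[3:]  2  'cb'
  15  s[3:],s[11:]  1  'c'
  16  s[11:],s[1:]  1  'c'
  17  s[1:],s[22:]  1  'c'
  18  s[22:],s[0:]  0  ''
  19  s[0:],s[2:]  0  ''
  20  s[2:],s[21:]  2  'ec'
  21  s[21:],s[18:]  0  ''
  22  s[18:],s[14:]  1  'g'
  23  s[14:],s[9:]  2  'gb'
  24  s[9:],s[23:]  1  'g'
  25  s[23:],s[8:]  1  'g'

n(n+1)/2 = 26·27/2 = 351
Σ LCP = 0 + 2 + 2 + 1 + 1 + 2 + 2 + 0 + 1 + 2 + 1 + 1 + 0 + 1 + 2 + 1 + 1 + 1 + 0 + 0 + 2 + 0 + 1 + 2 + 1 + 1 = 28
distinct = 351 − 28 = 323

323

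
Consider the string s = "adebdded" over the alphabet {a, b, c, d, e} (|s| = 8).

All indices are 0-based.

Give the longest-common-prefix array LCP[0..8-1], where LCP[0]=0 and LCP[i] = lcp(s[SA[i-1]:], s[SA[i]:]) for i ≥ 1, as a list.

sorted suffixes:
  #0 SA[0]=0  'adebdded'
  #1 SA[1]=3  'bdded'
  #2 SA[2]=7  'd'
  #3 SA[3]=4  'dded'
  #4 SA[4]=1  'debdded'
  #5 SA[5]=5  'ded'
  #6 SA[6]=2  'ebdded'
  #7 SA[7]=6  'ed'

SA = [0, 3, 7, 4, 1, 5, 2, 6]
i: (SA[i-1],SA[i]) lcp shared
  1: (0,3) 0 ''
  2: (3,7) 0 ''
  3: (7,4) 1 'd'
  4: (4,1) 1 'd'
  5: (1,5) 2 'de'
  6: (5,2) 0 ''
  7: (2,6) 1 'e'

[0, 0, 0, 1, 1, 2, 0, 1]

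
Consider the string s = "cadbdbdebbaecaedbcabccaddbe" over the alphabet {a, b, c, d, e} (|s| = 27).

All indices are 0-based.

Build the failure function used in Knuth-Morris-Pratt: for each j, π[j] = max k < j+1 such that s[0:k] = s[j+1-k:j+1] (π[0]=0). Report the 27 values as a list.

π[0] = 0
j=1 s[j]='a': π[1]=0 (border '')
j=2 s[j]='d': π[2]=0 (border '')
j=3 s[j]='b': π[3]=0 (border '')
j=4 s[j]='d': π[4]=0 (border '')
j=5 s[j]='b': π[5]=0 (border '')
j=6 s[j]='d': π[6]=0 (border '')
j=7 s[j]='e': π[7]=0 (border '')
j=8 s[j]='b': π[8]=0 (border '')
j=9 s[j]='b': π[9]=0 (border '')
j=10 s[j]='a': π[10]=0 (border '')
j=11 s[j]='e': π[11]=0 (border '')
j=12 s[j]='c': π[12]=1 (border 'c')
j=13 s[j]='a': π[13]=2 (border 'ca')
j=14 s[j]='e': k: 2→0; π[14]=0 (border '')
j=15 s[j]='d': π[15]=0 (border '')
j=16 s[j]='b': π[16]=0 (border '')
j=17 s[j]='c': π[17]=1 (border 'c')
j=18 s[j]='a': π[18]=2 (border 'ca')
j=19 s[j]='b': k: 2→0; π[19]=0 (border '')
j=20 s[j]='c': π[20]=1 (border 'c')
j=21 s[j]='c': k: 1→0; π[21]=1 (border 'c')
j=22 s[j]='a': π[22]=2 (border 'ca')
j=23 s[j]='d': π[23]=3 (border 'cad')
j=24 s[j]='d': k: 3→0; π[24]=0 (border '')
j=25 s[j]='b': π[25]=0 (border '')
j=26 s[j]='e': π[26]=0 (border '')

[0, 0, 0, 0, 0, 0, 0, 0, 0, 0, 0, 0, 1, 2, 0, 0, 0, 1, 2, 0, 1, 1, 2, 3, 0, 0, 0]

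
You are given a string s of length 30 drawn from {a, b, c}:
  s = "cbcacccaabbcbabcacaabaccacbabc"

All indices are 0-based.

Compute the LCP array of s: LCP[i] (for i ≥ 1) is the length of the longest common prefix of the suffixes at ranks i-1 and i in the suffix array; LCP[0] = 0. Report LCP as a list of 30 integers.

rank→(start, suffix):
  0 → (18, 'aabaccacbabc')
  1 → (7, 'aabbcbabcacaabaccacbabc')
  2 → (19, 'abaccacbabc')
  3 → (8, 'abbcbabcacaabaccacbabc')
  4 → (27, 'abc')
  5 → (13, 'abcacaabaccacbabc')
  6 → (16, 'acaabaccacbabc')
  7 → (24, 'acbabc')
  8 → (21, 'accacbabc')
  9 → (3, 'acccaabbcbabcacaabaccacbabc')
  10 → (26, 'babc')
  11 → (12, 'babcacaabaccacbabc')
  12 → (20, 'baccacbabc')
  13 → (9, 'bbcbabcacaabaccacbabc')
  14 → (28, 'bc')
  15 → (14, 'bcacaabaccacbabc')
  16 → (1, 'bcacccaabbcbabcacaabaccacbabc')
  17 → (10, 'bcbabcacaabaccacbabc')
  18 → (29, 'c')
  19 → (17, 'caabaccacbabc')
  20 → (6, 'caabbcbabcacaabaccacbabc')
  21 → (15, 'cacaabaccacbabc')
  22 → (23, 'cacbabc')
  23 → (2, 'cacccaabbcbabcacaabaccacbabc')
  24 → (25, 'cbabc')
  25 → (11, 'cbabcacaabaccacbabc')
  26 → (0, 'cbcacccaabbcbabcacaabaccacbabc')
  27 → (5, 'ccaabbcbabcacaabaccacbabc')
  28 → (22, 'ccacbabc')
  29 → (4, 'cccaabbcbabcacaabaccacbabc')

SA = [18, 7, 19, 8, 27, 13, 16, 24, 21, 3, 26, 12, 20, 9, 28, 14, 1, 10, 29, 17, 6, 15, 23, 2, 25, 11, 0, 5, 22, 4]
[i] adj suffixes → lcp
  [1] 18/7 → 3 ('aab')
  [2] 7/19 → 1 ('a')
  [3] 19/8 → 2 ('ab')
  [4] 8/27 → 2 ('ab')
  [5] 27/13 → 3 ('abc')
  [6] 13/16 → 1 ('a')
  [7] 16/24 → 2 ('ac')
  [8] 24/21 → 2 ('ac')
  [9] 21/3 → 3 ('acc')
  [10] 3/26 → 0 ('')
  [11] 26/12 → 4 ('babc')
  [12] 12/20 → 2 ('ba')
  [13] 20/9 → 1 ('b')
  [14] 9/28 → 1 ('b')
  [15] 28/14 → 2 ('bc')
  [16] 14/1 → 4 ('bcac')
  [17] 1/10 → 2 ('bc')
  [18] 10/29 → 0 ('')
  [19] 29/17 → 1 ('c')
  [20] 17/6 → 4 ('caab')
  [21] 6/15 → 2 ('ca')
  [22] 15/23 → 3 ('cac')
  [23] 23/2 → 3 ('cac')
  [24] 2/25 → 1 ('c')
  [25] 25/11 → 5 ('cbabc')
  [26] 11/0 → 2 ('cb')
  [27] 0/5 → 1 ('c')
  [28] 5/22 → 3 ('cca')
  [29] 22/4 → 2 ('cc')

[0, 3, 1, 2, 2, 3, 1, 2, 2, 3, 0, 4, 2, 1, 1, 2, 4, 2, 0, 1, 4, 2, 3, 3, 1, 5, 2, 1, 3, 2]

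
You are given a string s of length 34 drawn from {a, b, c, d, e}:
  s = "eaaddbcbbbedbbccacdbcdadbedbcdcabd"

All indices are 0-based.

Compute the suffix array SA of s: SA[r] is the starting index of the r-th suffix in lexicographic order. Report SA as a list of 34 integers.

rank→(start, suffix):
  0 → (1, 'aaddbcbbbedbbccacdbcdadbedbcdcabd')
  1 → (31, 'abd')
  2 → (16, 'acdbcdadbedbcdcabd')
  3 → (22, 'adbedbcdcabd')
  4 → (2, 'addbcbbbedbbccacdbcdadbedbcdcabd')
  5 → (7, 'bbbedbbccacdbcdadbedbcdcabd')
  6 → (12, 'bbccacdbcdadbedbcdcabd')
  7 → (8, 'bbedbbccacdbcdadbedbcdcabd')
  8 → (5, 'bcbbbedbbccacdbcdadbedbcdcabd')
  9 → (13, 'bccacdbcdadbedbcdcabd')
  10 → (19, 'bcdadbedbcdcabd')
  11 → (27, 'bcdcabd')
  12 → (32, 'bd')
  13 → (9, 'bedbbccacdbcdadbedbcdcabd')
  14 → (24, 'bedbcdcabd')
  15 → (30, 'cabd')
  16 → (15, 'cacdbcdadbedbcdcabd')
  17 → (6, 'cbbbedbbccacdbcdadbedbcdcabd')
  18 → (14, 'ccacdbcdadbedbcdcabd')
  19 → (20, 'cdadbedbcdcabd')
  20 → (17, 'cdbcdadbedbcdcabd')
  21 → (28, 'cdcabd')
  22 → (33, 'd')
  23 → (21, 'dadbedbcdcabd')
  24 → (11, 'dbbccacdbcdadbedbcdcabd')
  25 → (4, 'dbcbbbedbbccacdbcdadbedbcdcabd')
  26 → (18, 'dbcdadbedbcdcabd')
  27 → (26, 'dbcdcabd')
  28 → (23, 'dbedbcdcabd')
  29 → (29, 'dcabd')
  30 → (3, 'ddbcbbbedbbccacdbcdadbedbcdcabd')
  31 → (0, 'eaaddbcbbbedbbccacdbcdadbedbcdcabd')
  32 → (10, 'edbbccacdbcdadbedbcdcabd')
  33 → (25, 'edbcdcabd')

[1, 31, 16, 22, 2, 7, 12, 8, 5, 13, 19, 27, 32, 9, 24, 30, 15, 6, 14, 20, 17, 28, 33, 21, 11, 4, 18, 26, 23, 29, 3, 0, 10, 25]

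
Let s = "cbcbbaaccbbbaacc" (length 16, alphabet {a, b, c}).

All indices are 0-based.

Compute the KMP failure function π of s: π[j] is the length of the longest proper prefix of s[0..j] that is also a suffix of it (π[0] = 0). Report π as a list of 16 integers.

π[0] = 0
j=1 s[j]='b': π[1]=0 (border '')
j=2 s[j]='c': π[2]=1 (border 'c')
j=3 s[j]='b': π[3]=2 (border 'cb')
j=4 s[j]='b': k: 2→0; π[4]=0 (border '')
j=5 s[j]='a': π[5]=0 (border '')
j=6 s[j]='a': π[6]=0 (border '')
j=7 s[j]='c': π[7]=1 (border 'c')
j=8 s[j]='c': k: 1→0; π[8]=1 (border 'c')
j=9 s[j]='b': π[9]=2 (border 'cb')
j=10 s[j]='b': k: 2→0; π[10]=0 (border '')
j=11 s[j]='b': π[11]=0 (border '')
j=12 s[j]='a': π[12]=0 (border '')
j=13 s[j]='a': π[13]=0 (border '')
j=14 s[j]='c': π[14]=1 (border 'c')
j=15 s[j]='c': k: 1→0; π[15]=1 (border 'c')

[0, 0, 1, 2, 0, 0, 0, 1, 1, 2, 0, 0, 0, 0, 1, 1]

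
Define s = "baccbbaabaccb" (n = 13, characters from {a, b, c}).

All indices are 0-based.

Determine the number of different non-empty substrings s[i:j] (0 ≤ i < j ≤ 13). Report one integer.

70

rank→(start, suffix):
  0 → (6, 'aabaccb')
  1 → (7, 'abaccb')
  2 → (9, 'accb')
  3 → (1, 'accbbaabaccb')
  4 → (12, 'b')
  5 → (5, 'baabaccb')
  6 → (8, 'baccb')
  7 → (0, 'baccbbaabaccb')
  8 → (4, 'bbaabaccb')
  9 → (11, 'cb')
  10 → (3, 'cbbaabaccb')
  11 → (10, 'ccb')
  12 → (2, 'ccbbaabaccb')

SA = [6, 7, 9, 1, 12, 5, 8, 0, 4, 11, 3, 10, 2]
i: (SA[i-1],SA[i]) lcp shared
  1: (6,7) 1 'a'
  2: (7,9) 1 'a'
  3: (9,1) 4 'accb'
  4: (1,12) 0 ''
  5: (12,5) 1 'b'
  6: (5,8) 2 'ba'
  7: (8,0) 5 'baccb'
  8: (0,4) 1 'b'
  9: (4,11) 0 ''
  10: (11,3) 2 'cb'
  11: (3,10) 1 'c'
  12: (10,2) 3 'ccb'

n(n+1)/2 = 13·14/2 = 91
Σ LCP = 0 + 1 + 1 + 4 + 0 + 1 + 2 + 5 + 1 + 0 + 2 + 1 + 3 = 21
distinct = 91 − 21 = 70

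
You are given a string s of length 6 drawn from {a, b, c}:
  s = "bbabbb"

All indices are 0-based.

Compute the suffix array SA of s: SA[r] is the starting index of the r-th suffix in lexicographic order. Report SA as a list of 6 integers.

[2, 5, 1, 4, 0, 3]

rank→(start, suffix):
  0 → (2, 'abbb')
  1 → (5, 'b')
  2 → (1, 'babbb')
  3 → (4, 'bb')
  4 → (0, 'bbabbb')
  5 → (3, 'bbb')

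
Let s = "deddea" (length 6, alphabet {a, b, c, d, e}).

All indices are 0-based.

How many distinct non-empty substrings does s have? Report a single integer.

17

rank | idx | suffix
   0 |   5 | a
   1 |   2 | ddea
   2 |   3 | dea
   3 |   0 | deddea
   4 |   4 | ea
   5 |   1 | eddea

SA = [5, 2, 3, 0, 4, 1]
i: (SA[i-1],SA[i]) lcp shared
  1: (5,2) 0 ''
  2: (2,3) 1 'd'
  3: (3,0) 2 'de'
  4: (0,4) 0 ''
  5: (4,1) 1 'e'

n(n+1)/2 = 6·7/2 = 21
Σ LCP = 0 + 0 + 1 + 2 + 0 + 1 = 4
distinct = 21 − 4 = 17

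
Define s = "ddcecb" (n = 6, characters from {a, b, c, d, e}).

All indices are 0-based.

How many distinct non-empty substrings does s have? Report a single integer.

19

rank | idx | suffix
   0 |   5 | b
   1 |   4 | cb
   2 |   2 | cecb
   3 |   1 | dcecb
   4 |   0 | ddcecb
   5 |   3 | ecb

SA = [5, 4, 2, 1, 0, 3]
i: (SA[i-1],SA[i]) lcp shared
  1: (5,4) 0 ''
  2: (4,2) 1 'c'
  3: (2,1) 0 ''
  4: (1,0) 1 'd'
  5: (0,3) 0 ''

n(n+1)/2 = 6·7/2 = 21
Σ LCP = 0 + 0 + 1 + 0 + 1 + 0 = 2
distinct = 21 − 2 = 19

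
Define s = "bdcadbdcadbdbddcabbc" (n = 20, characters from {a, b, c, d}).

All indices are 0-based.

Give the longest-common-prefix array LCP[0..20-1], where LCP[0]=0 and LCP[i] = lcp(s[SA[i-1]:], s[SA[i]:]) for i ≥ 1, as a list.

[0, 1, 4, 0, 1, 1, 2, 7, 2, 0, 1, 2, 5, 0, 3, 3, 1, 3, 6, 1]

sorted suffixes:
  #0 SA[0]=16  'abbc'
  #1 SA[1]=8  'adbdbddcabbc'
  #2 SA[2]=3  'adbdcadbdbddcabbc'
  #3 SA[3]=17  'bbc'
  #4 SA[4]=18  'bc'
  #5 SA[5]=10  'bdbddcabbc'
  #6 SA[6]=5  'bdcadbdbddcabbc'
  #7 SA[7]=0  'bdcadbdcadbdbddcabbc'
  #8 SA[8]=12  'bddcabbc'
  #9 SA[9]=19  'c'
  #10 SA[10]=15  'cabbc'
  #11 SA[11]=7  'cadbdbddcabbc'
  #12 SA[12]=2  'cadbdcadbdbddcabbc'
  #13 SA[13]=9  'dbdbddcabbc'
  #14 SA[14]=4  'dbdcadbdbddcabbc'
  #15 SA[15]=11  'dbddcabbc'
  #16 SA[16]=14  'dcabbc'
  #17 SA[17]=6  'dcadbdbddcabbc'
  #18 SA[18]=1  'dcadbdcadbdbddcabbc'
  #19 SA[19]=13  'ddcabbc'

SA = [16, 8, 3, 17, 18, 10, 5, 0, 12, 19, 15, 7, 2, 9, 4, 11, 14, 6, 1, 13]
[i] adj suffixes → lcp
  [1] 16/8 → 1 ('a')
  [2] 8/3 → 4 ('adbd')
  [3] 3/17 → 0 ('')
  [4] 17/18 → 1 ('b')
  [5] 18/10 → 1 ('b')
  [6] 10/5 → 2 ('bd')
  [7] 5/0 → 7 ('bdcadbd')
  [8] 0/12 → 2 ('bd')
  [9] 12/19 → 0 ('')
  [10] 19/15 → 1 ('c')
  [11] 15/7 → 2 ('ca')
  [12] 7/2 → 5 ('cadbd')
  [13] 2/9 → 0 ('')
  [14] 9/4 → 3 ('dbd')
  [15] 4/11 → 3 ('dbd')
  [16] 11/14 → 1 ('d')
  [17] 14/6 → 3 ('dca')
  [18] 6/1 → 6 ('dcadbd')
  [19] 1/13 → 1 ('d')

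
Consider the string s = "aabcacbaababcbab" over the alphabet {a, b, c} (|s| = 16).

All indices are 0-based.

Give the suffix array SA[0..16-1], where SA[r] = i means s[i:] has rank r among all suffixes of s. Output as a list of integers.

[7, 0, 14, 8, 1, 10, 4, 15, 6, 13, 9, 2, 11, 3, 5, 12]

rank→(start, suffix):
  0 → (7, 'aababcbab')
  1 → (0, 'aabcacbaababcbab')
  2 → (14, 'ab')
  3 → (8, 'ababcbab')
  4 → (1, 'abcacbaababcbab')
  5 → (10, 'abcbab')
  6 → (4, 'acbaababcbab')
  7 → (15, 'b')
  8 → (6, 'baababcbab')
  9 → (13, 'bab')
  10 → (9, 'babcbab')
  11 → (2, 'bcacbaababcbab')
  12 → (11, 'bcbab')
  13 → (3, 'cacbaababcbab')
  14 → (5, 'cbaababcbab')
  15 → (12, 'cbab')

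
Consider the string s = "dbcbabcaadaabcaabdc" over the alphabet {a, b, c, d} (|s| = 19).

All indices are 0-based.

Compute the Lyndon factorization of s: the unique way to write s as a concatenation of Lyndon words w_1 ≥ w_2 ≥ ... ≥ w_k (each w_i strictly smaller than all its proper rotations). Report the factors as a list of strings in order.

["d", "bc", "b", "abc", "aad", "aabcaabdc"]

emit factor 1: 'd' (i=0, period=1)
emit factor 2: 'bc' (i=1, period=2)
emit factor 3: 'b' (i=3, period=1)
emit factor 4: 'abc' (i=4, period=3)
emit factor 5: 'aad' (i=7, period=3)
emit factor 6: 'aabcaabdc' (i=10, period=9)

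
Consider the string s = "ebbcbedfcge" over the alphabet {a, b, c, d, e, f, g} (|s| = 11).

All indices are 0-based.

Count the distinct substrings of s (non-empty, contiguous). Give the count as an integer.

sorted suffixes:
  #0 SA[0]=1  'bbcbedfcge'
  #1 SA[1]=2  'bcbedfcge'
  #2 SA[2]=4  'bedfcge'
  #3 SA[3]=3  'cbedfcge'
  #4 SA[4]=8  'cge'
  #5 SA[5]=6  'dfcge'
  #6 SA[6]=10  'e'
  #7 SA[7]=0  'ebbcbedfcge'
  #8 SA[8]=5  'edfcge'
  #9 SA[9]=7  'fcge'
  #10 SA[10]=9  'ge'

SA = [1, 2, 4, 3, 8, 6, 10, 0, 5, 7, 9]
[i] adj suffixes → lcp
  [1] 1/2 → 1 ('b')
  [2] 2/4 → 1 ('b')
  [3] 4/3 → 0 ('')
  [4] 3/8 → 1 ('c')
  [5] 8/6 → 0 ('')
  [6] 6/10 → 0 ('')
  [7] 10/0 → 1 ('e')
  [8] 0/5 → 1 ('e')
  [9] 5/7 → 0 ('')
  [10] 7/9 → 0 ('')

n(n+1)/2 = 11·12/2 = 66
Σ LCP = 0 + 1 + 1 + 0 + 1 + 0 + 0 + 1 + 1 + 0 + 0 = 5
distinct = 66 − 5 = 61

61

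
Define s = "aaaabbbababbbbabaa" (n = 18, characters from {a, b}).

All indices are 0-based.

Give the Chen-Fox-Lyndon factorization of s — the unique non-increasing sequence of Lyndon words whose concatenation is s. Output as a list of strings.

["aaaabbbababbbbab", "a", "a"]

emit factor 1: 'aaaabbbababbbbab' (i=0, period=16)
emit factor 2: 'a' (i=16, period=1)
emit factor 3: 'a' (i=17, period=1)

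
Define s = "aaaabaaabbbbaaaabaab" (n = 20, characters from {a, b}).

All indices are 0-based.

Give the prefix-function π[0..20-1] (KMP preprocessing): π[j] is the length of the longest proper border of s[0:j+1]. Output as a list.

[0, 1, 2, 3, 0, 1, 2, 3, 0, 0, 0, 0, 1, 2, 3, 4, 5, 6, 7, 0]

π[0] = 0
j=1 s[j]='a': π[1]=1 (border 'a')
j=2 s[j]='a': π[2]=2 (border 'aa')
j=3 s[j]='a': π[3]=3 (border 'aaa')
j=4 s[j]='b': k: 3→2→1→0; π[4]=0 (border '')
j=5 s[j]='a': π[5]=1 (border 'a')
j=6 s[j]='a': π[6]=2 (border 'aa')
j=7 s[j]='a': π[7]=3 (border 'aaa')
j=8 s[j]='b': k: 3→2→1→0; π[8]=0 (border '')
j=9 s[j]='b': π[9]=0 (border '')
j=10 s[j]='b': π[10]=0 (border '')
j=11 s[j]='b': π[11]=0 (border '')
j=12 s[j]='a': π[12]=1 (border 'a')
j=13 s[j]='a': π[13]=2 (border 'aa')
j=14 s[j]='a': π[14]=3 (border 'aaa')
j=15 s[j]='a': π[15]=4 (border 'aaaa')
j=16 s[j]='b': π[16]=5 (border 'aaaab')
j=17 s[j]='a': π[17]=6 (border 'aaaaba')
j=18 s[j]='a': π[18]=7 (border 'aaaabaa')
j=19 s[j]='b': k: 7→2→1→0; π[19]=0 (border '')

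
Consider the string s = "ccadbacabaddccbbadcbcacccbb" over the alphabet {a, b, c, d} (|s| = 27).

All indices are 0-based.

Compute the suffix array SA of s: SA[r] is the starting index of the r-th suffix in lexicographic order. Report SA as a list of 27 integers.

sorted suffixes:
  #0 SA[0]=7  'abaddccbbadcbcacccbb'
  #1 SA[1]=5  'acabaddccbbadcbcacccbb'
  #2 SA[2]=21  'acccbb'
  #3 SA[3]=2  'adbacabaddccbbadcbcacccbb'
  #4 SA[4]=16  'adcbcacccbb'
  #5 SA[5]=9  'addccbbadcbcacccbb'
  #6 SA[6]=26  'b'
  #7 SA[7]=4  'bacabaddccbbadcbcacccbb'
  #8 SA[8]=15  'badcbcacccbb'
  #9 SA[9]=8  'baddccbbadcbcacccbb'
  #10 SA[10]=25  'bb'
  #11 SA[11]=14  'bbadcbcacccbb'
  #12 SA[12]=19  'bcacccbb'
  #13 SA[13]=6  'cabaddccbbadcbcacccbb'
  #14 SA[14]=20  'cacccbb'
  #15 SA[15]=1  'cadbacabaddccbbadcbcacccbb'
  #16 SA[16]=24  'cbb'
  #17 SA[17]=13  'cbbadcbcacccbb'
  #18 SA[18]=18  'cbcacccbb'
  #19 SA[19]=0  'ccadbacabaddccbbadcbcacccbb'
  #20 SA[20]=23  'ccbb'
  #21 SA[21]=12  'ccbbadcbcacccbb'
  #22 SA[22]=22  'cccbb'
  #23 SA[23]=3  'dbacabaddccbbadcbcacccbb'
  #24 SA[24]=17  'dcbcacccbb'
  #25 SA[25]=11  'dccbbadcbcacccbb'
  #26 SA[26]=10  'ddccbbadcbcacccbb'

[7, 5, 21, 2, 16, 9, 26, 4, 15, 8, 25, 14, 19, 6, 20, 1, 24, 13, 18, 0, 23, 12, 22, 3, 17, 11, 10]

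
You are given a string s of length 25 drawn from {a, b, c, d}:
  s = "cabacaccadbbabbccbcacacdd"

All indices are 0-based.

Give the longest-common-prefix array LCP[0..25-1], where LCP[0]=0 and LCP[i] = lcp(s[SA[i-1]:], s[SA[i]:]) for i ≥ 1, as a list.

[0, 2, 1, 4, 2, 2, 1, 0, 2, 1, 2, 1, 2, 0, 2, 3, 3, 2, 1, 1, 2, 1, 0, 1, 1]

sorted suffixes:
  #0 SA[0]=1  'abacaccadbbabbccbcacacdd'
  #1 SA[1]=12  'abbccbcacacdd'
  #2 SA[2]=3  'acaccadbbabbccbcacacdd'
  #3 SA[3]=19  'acacdd'
  #4 SA[4]=5  'accadbbabbccbcacacdd'
  #5 SA[5]=21  'acdd'
  #6 SA[6]=8  'adbbabbccbcacacdd'
  #7 SA[7]=11  'babbccbcacacdd'
  #8 SA[8]=2  'bacaccadbbabbccbcacacdd'
  #9 SA[9]=10  'bbabbccbcacacdd'
  #10 SA[10]=13  'bbccbcacacdd'
  #11 SA[11]=17  'bcacacdd'
  #12 SA[12]=14  'bccbcacacdd'
  #13 SA[13]=0  'cabacaccadbbabbccbcacacdd'
  #14 SA[14]=18  'cacacdd'
  #15 SA[15]=4  'caccadbbabbccbcacacdd'
  #16 SA[16]=20  'cacdd'
  #17 SA[17]=7  'cadbbabbccbcacacdd'
  #18 SA[18]=16  'cbcacacdd'
  #19 SA[19]=6  'ccadbbabbccbcacacdd'
  #20 SA[20]=15  'ccbcacacdd'
  #21 SA[21]=22  'cdd'
  #22 SA[22]=24  'd'
  #23 SA[23]=9  'dbbabbccbcacacdd'
  #24 SA[24]=23  'dd'

SA = [1, 12, 3, 19, 5, 21, 8, 11, 2, 10, 13, 17, 14, 0, 18, 4, 20, 7, 16, 6, 15, 22, 24, 9, 23]
rank  pair      lcp
   1  s[1:],s[12:]  2  'ab'
   2  s[12:],s[3:]  1  'a'
   3  s[3:],s[19:]  4  'acac'
   4  s[19:],s[5:]  2  'ac'
   5  s[5:],s[21:]  2  'ac'
   6  s[21:],s[8:]  1  'a'
   7  s[8:],s[11:]  0  ''
   8  s[11:],s[2:]  2  'ba'
   9  s[2:],s[10:]  1  'b'
  10  s[10:],s[13:]  2  'bb'
  11  s[13:],s[17:]  1  'b'
  12  s[17:],s[14:]  2  'bc'
  13  s[14:],s[0:]  0  ''
  14  s[0:],s[18:]  2  'ca'
  15  s[18:],s[4:]  3  'cac'
  16  s[4:],s[20:]  3  'cac'
  17  s[20:],s[7:]  2  'ca'
  18  s[7:],s[16:]  1  'c'
  19  s[16:],s[6:]  1  'c'
  20  s[6:],s[15:]  2  'cc'
  21  s[15:],s[22:]  1  'c'
  22  s[22:],s[24:]  0  ''
  23  s[24:],s[9:]  1  'd'
  24  s[9:],s[23:]  1  'd'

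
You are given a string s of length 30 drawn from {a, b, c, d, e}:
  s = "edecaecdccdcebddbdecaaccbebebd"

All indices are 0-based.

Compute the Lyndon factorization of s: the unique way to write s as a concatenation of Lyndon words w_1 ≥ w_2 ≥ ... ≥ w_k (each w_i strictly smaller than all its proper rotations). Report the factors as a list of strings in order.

["e", "de", "c", "aecdccdcebddbdec", "aaccbebebd"]

emit factor 1: 'e' (i=0, period=1)
emit factor 2: 'de' (i=1, period=2)
emit factor 3: 'c' (i=3, period=1)
emit factor 4: 'aecdccdcebddbdec' (i=4, period=16)
emit factor 5: 'aaccbebebd' (i=20, period=10)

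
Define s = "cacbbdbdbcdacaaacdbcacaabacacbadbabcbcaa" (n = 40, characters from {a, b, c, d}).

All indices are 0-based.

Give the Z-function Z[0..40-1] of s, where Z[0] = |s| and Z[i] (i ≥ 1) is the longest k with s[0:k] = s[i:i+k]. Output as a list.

Z[0]=40
i=1: i≥r, start 0; Z[1]=0
i=2: i≥r, start 0; Z[2]=1 scan→box=[2,3)
i=3: i≥r, start 0; Z[3]=0
i=4: i≥r, start 0; Z[4]=0
i=5: i≥r, start 0; Z[5]=0
i=6: i≥r, start 0; Z[6]=0
i=7: i≥r, start 0; Z[7]=0
i=8: i≥r, start 0; Z[8]=0
i=9: i≥r, start 0; Z[9]=1 scan→box=[9,10)
i=10: i≥r, start 0; Z[10]=0
i=11: i≥r, start 0; Z[11]=0
i=12: i≥r, start 0; Z[12]=2 scan→box=[12,14)
i=13: min(r-i=1, Z[1]=0)=0; Z[13]=0
i=14: i≥r, start 0; Z[14]=0
i=15: i≥r, start 0; Z[15]=0
i=16: i≥r, start 0; Z[16]=1 scan→box=[16,17)
i=17: i≥r, start 0; Z[17]=0
i=18: i≥r, start 0; Z[18]=0
i=19: i≥r, start 0; Z[19]=3 scan→box=[19,22)
i=20: min(r-i=2, Z[1]=0)=0; Z[20]=0
i=21: min(r-i=1, Z[2]=1)=1; Z[21]=2 scan→box=[21,23)
i=22: min(r-i=1, Z[1]=0)=0; Z[22]=0
i=23: i≥r, start 0; Z[23]=0
i=24: i≥r, start 0; Z[24]=0
i=25: i≥r, start 0; Z[25]=0
i=26: i≥r, start 0; Z[26]=4 scan→box=[26,30)
i=27: min(r-i=3, Z[1]=0)=0; Z[27]=0
i=28: min(r-i=2, Z[2]=1)=1; Z[28]=1
i=29: min(r-i=1, Z[3]=0)=0; Z[29]=0
i=30: i≥r, start 0; Z[30]=0
i=31: i≥r, start 0; Z[31]=0
i=32: i≥r, start 0; Z[32]=0
i=33: i≥r, start 0; Z[33]=0
i=34: i≥r, start 0; Z[34]=0
i=35: i≥r, start 0; Z[35]=1 scan→box=[35,36)
i=36: i≥r, start 0; Z[36]=0
i=37: i≥r, start 0; Z[37]=2 scan→box=[37,39)
i=38: min(r-i=1, Z[1]=0)=0; Z[38]=0
i=39: i≥r, start 0; Z[39]=0

[40, 0, 1, 0, 0, 0, 0, 0, 0, 1, 0, 0, 2, 0, 0, 0, 1, 0, 0, 3, 0, 2, 0, 0, 0, 0, 4, 0, 1, 0, 0, 0, 0, 0, 0, 1, 0, 2, 0, 0]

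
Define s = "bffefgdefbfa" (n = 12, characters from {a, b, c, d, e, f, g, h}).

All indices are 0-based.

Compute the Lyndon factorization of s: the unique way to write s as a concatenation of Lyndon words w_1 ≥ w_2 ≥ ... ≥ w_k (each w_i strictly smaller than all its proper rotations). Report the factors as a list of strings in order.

emit factor 1: 'bffefgdef' (i=0, period=9)
emit factor 2: 'bf' (i=9, period=2)
emit factor 3: 'a' (i=11, period=1)

["bffefgdef", "bf", "a"]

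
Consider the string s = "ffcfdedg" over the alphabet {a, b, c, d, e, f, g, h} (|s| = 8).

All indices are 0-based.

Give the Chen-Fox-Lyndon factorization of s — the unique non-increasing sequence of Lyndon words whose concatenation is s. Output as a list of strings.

["f", "f", "cfdedg"]

emit factor 1: 'f' (i=0, period=1)
emit factor 2: 'f' (i=1, period=1)
emit factor 3: 'cfdedg' (i=2, period=6)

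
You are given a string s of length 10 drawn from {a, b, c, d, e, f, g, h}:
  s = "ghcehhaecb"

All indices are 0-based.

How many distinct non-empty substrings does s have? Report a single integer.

51

rank→(start, suffix):
  0 → (6, 'aecb')
  1 → (9, 'b')
  2 → (8, 'cb')
  3 → (2, 'cehhaecb')
  4 → (7, 'ecb')
  5 → (3, 'ehhaecb')
  6 → (0, 'ghcehhaecb')
  7 → (5, 'haecb')
  8 → (1, 'hcehhaecb')
  9 → (4, 'hhaecb')

SA = [6, 9, 8, 2, 7, 3, 0, 5, 1, 4]
[i] adj suffixes → lcp
  [1] 6/9 → 0 ('')
  [2] 9/8 → 0 ('')
  [3] 8/2 → 1 ('c')
  [4] 2/7 → 0 ('')
  [5] 7/3 → 1 ('e')
  [6] 3/0 → 0 ('')
  [7] 0/5 → 0 ('')
  [8] 5/1 → 1 ('h')
  [9] 1/4 → 1 ('h')

n(n+1)/2 = 10·11/2 = 55
Σ LCP = 0 + 0 + 0 + 1 + 0 + 1 + 0 + 0 + 1 + 1 = 4
distinct = 55 − 4 = 51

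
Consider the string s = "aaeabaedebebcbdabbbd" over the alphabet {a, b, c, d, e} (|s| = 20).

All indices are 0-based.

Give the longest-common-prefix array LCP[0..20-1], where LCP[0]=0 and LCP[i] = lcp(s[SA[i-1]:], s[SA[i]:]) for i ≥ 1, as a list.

sorted suffixes:
  #0 SA[0]=0  'aaeabaedebebcbdabbbd'
  #1 SA[1]=3  'abaedebebcbdabbbd'
  #2 SA[2]=15  'abbbd'
  #3 SA[3]=1  'aeabaedebebcbdabbbd'
  #4 SA[4]=5  'aedebebcbdabbbd'
  #5 SA[5]=4  'baedebebcbdabbbd'
  #6 SA[6]=16  'bbbd'
  #7 SA[7]=17  'bbd'
  #8 SA[8]=11  'bcbdabbbd'
  #9 SA[9]=18  'bd'
  #10 SA[10]=13  'bdabbbd'
  #11 SA[11]=9  'bebcbdabbbd'
  #12 SA[12]=12  'cbdabbbd'
  #13 SA[13]=19  'd'
  #14 SA[14]=14  'dabbbd'
  #15 SA[15]=7  'debebcbdabbbd'
  #16 SA[16]=2  'eabaedebebcbdabbbd'
  #17 SA[17]=10  'ebcbdabbbd'
  #18 SA[18]=8  'ebebcbdabbbd'
  #19 SA[19]=6  'edebebcbdabbbd'

SA = [0, 3, 15, 1, 5, 4, 16, 17, 11, 18, 13, 9, 12, 19, 14, 7, 2, 10, 8, 6]
[i] adj suffixes → lcp
  [1] 0/3 → 1 ('a')
  [2] 3/15 → 2 ('ab')
  [3] 15/1 → 1 ('a')
  [4] 1/5 → 2 ('ae')
  [5] 5/4 → 0 ('')
  [6] 4/16 → 1 ('b')
  [7] 16/17 → 2 ('bb')
  [8] 17/11 → 1 ('b')
  [9] 11/18 → 1 ('b')
  [10] 18/13 → 2 ('bd')
  [11] 13/9 → 1 ('b')
  [12] 9/12 → 0 ('')
  [13] 12/19 → 0 ('')
  [14] 19/14 → 1 ('d')
  [15] 14/7 → 1 ('d')
  [16] 7/2 → 0 ('')
  [17] 2/10 → 1 ('e')
  [18] 10/8 → 2 ('eb')
  [19] 8/6 → 1 ('e')

[0, 1, 2, 1, 2, 0, 1, 2, 1, 1, 2, 1, 0, 0, 1, 1, 0, 1, 2, 1]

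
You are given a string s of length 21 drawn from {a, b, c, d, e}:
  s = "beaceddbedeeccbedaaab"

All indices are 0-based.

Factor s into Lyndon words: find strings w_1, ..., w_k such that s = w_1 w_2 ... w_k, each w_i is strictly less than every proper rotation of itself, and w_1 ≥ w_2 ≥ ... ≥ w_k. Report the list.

emit factor 1: 'be' (i=0, period=2)
emit factor 2: 'aceddbedeeccbed' (i=2, period=15)
emit factor 3: 'aaab' (i=17, period=4)

["be", "aceddbedeeccbed", "aaab"]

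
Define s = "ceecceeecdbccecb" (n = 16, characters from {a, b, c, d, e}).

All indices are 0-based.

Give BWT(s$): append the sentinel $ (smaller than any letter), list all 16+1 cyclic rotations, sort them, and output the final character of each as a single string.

bcdebeec$ccceecec

rank  rotation           last
    0  $ceecceeecdbccecb  b
    1  b$ceecceeecdbccec  c
    2  bccecb$ceecceeecd  d
    3  cb$ceecceeecdbcce  e
    4  ccecb$ceecceeecdb  b
    5  cceeecdbccecb$cee  e
    6  cdbccecb$ceecceee  e
    7  cecb$ceecceeecdbc  c
    8  ceecceeecdbccecb$  $
    9  ceeecdbccecb$ceec  c
   10  dbccecb$ceecceeec  c
   11  ecb$ceecceeecdbcc  c
   12  ecceeecdbccecb$ce  e
   13  ecdbccecb$ceeccee  e
   14  eecceeecdbccecb$c  c
   15  eecdbccecb$ceecce  e
   16  eeecdbccecb$ceecc  c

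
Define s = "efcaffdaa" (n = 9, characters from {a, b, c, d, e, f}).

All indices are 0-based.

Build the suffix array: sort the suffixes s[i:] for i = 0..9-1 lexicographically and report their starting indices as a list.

rank | idx | suffix
   0 |   8 | a
   1 |   7 | aa
   2 |   3 | affdaa
   3 |   2 | caffdaa
   4 |   6 | daa
   5 |   0 | efcaffdaa
   6 |   1 | fcaffdaa
   7 |   5 | fdaa
   8 |   4 | ffdaa

[8, 7, 3, 2, 6, 0, 1, 5, 4]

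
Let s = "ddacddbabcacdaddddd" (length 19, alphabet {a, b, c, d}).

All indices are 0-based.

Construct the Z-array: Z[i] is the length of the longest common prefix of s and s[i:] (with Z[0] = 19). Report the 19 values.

[19, 1, 0, 0, 2, 1, 0, 0, 0, 0, 0, 0, 1, 0, 2, 2, 2, 2, 1]

Z[0]=19
i=1: fresh scan; Z[1]=1 extend→box=[1,2)
i=2: fresh scan; Z[2]=0
i=3: fresh scan; Z[3]=0
i=4: fresh scan; Z[4]=2 extend→box=[4,6)
i=5: min(r-i=1, Z[1]=1)=1; Z[5]=1
i=6: fresh scan; Z[6]=0
i=7: fresh scan; Z[7]=0
i=8: fresh scan; Z[8]=0
i=9: fresh scan; Z[9]=0
i=10: fresh scan; Z[10]=0
i=11: fresh scan; Z[11]=0
i=12: fresh scan; Z[12]=1 extend→box=[12,13)
i=13: fresh scan; Z[13]=0
i=14: fresh scan; Z[14]=2 extend→box=[14,16)
i=15: min(r-i=1, Z[1]=1)=1; Z[15]=2 extend→box=[15,17)
i=16: min(r-i=1, Z[1]=1)=1; Z[16]=2 extend→box=[16,18)
i=17: min(r-i=1, Z[1]=1)=1; Z[17]=2 extend→box=[17,19)
i=18: min(r-i=1, Z[1]=1)=1; Z[18]=1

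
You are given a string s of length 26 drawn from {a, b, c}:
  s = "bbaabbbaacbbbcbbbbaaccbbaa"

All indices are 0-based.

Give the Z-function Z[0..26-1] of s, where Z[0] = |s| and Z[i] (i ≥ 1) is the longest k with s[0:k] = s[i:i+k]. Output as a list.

[26, 1, 0, 0, 2, 4, 1, 0, 0, 0, 2, 2, 1, 0, 2, 2, 4, 1, 0, 0, 0, 0, 4, 1, 0, 0]

Z[0]=26
i=1: fresh scan; Z[1]=1 extend→box=[1,2)
i=2: fresh scan; Z[2]=0
i=3: fresh scan; Z[3]=0
i=4: fresh scan; Z[4]=2 extend→box=[4,6)
i=5: min(r-i=1, Z[1]=1)=1; Z[5]=4 extend→box=[5,9)
i=6: min(r-i=3, Z[1]=1)=1; Z[6]=1
i=7: min(r-i=2, Z[2]=0)=0; Z[7]=0
i=8: min(r-i=1, Z[3]=0)=0; Z[8]=0
i=9: fresh scan; Z[9]=0
i=10: fresh scan; Z[10]=2 extend→box=[10,12)
i=11: min(r-i=1, Z[1]=1)=1; Z[11]=2 extend→box=[11,13)
i=12: min(r-i=1, Z[1]=1)=1; Z[12]=1
i=13: fresh scan; Z[13]=0
i=14: fresh scan; Z[14]=2 extend→box=[14,16)
i=15: min(r-i=1, Z[1]=1)=1; Z[15]=2 extend→box=[15,17)
i=16: min(r-i=1, Z[1]=1)=1; Z[16]=4 extend→box=[16,20)
i=17: min(r-i=3, Z[1]=1)=1; Z[17]=1
i=18: min(r-i=2, Z[2]=0)=0; Z[18]=0
i=19: min(r-i=1, Z[3]=0)=0; Z[19]=0
i=20: fresh scan; Z[20]=0
i=21: fresh scan; Z[21]=0
i=22: fresh scan; Z[22]=4 extend→box=[22,26)
i=23: min(r-i=3, Z[1]=1)=1; Z[23]=1
i=24: min(r-i=2, Z[2]=0)=0; Z[24]=0
i=25: min(r-i=1, Z[3]=0)=0; Z[25]=0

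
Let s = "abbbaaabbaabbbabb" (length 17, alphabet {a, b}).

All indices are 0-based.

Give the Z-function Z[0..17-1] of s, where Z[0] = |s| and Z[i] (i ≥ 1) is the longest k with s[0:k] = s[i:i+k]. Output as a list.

[17, 0, 0, 0, 1, 1, 3, 0, 0, 1, 5, 0, 0, 0, 3, 0, 0]

Z[0]=17
i=1: fresh scan; Z[1]=0
i=2: fresh scan; Z[2]=0
i=3: fresh scan; Z[3]=0
i=4: fresh scan; Z[4]=1 grow→box=[4,5)
i=5: fresh scan; Z[5]=1 grow→box=[5,6)
i=6: fresh scan; Z[6]=3 grow→box=[6,9)
i=7: min(r-i=2, Z[1]=0)=0; Z[7]=0
i=8: min(r-i=1, Z[2]=0)=0; Z[8]=0
i=9: fresh scan; Z[9]=1 grow→box=[9,10)
i=10: fresh scan; Z[10]=5 grow→box=[10,15)
i=11: min(r-i=4, Z[1]=0)=0; Z[11]=0
i=12: min(r-i=3, Z[2]=0)=0; Z[12]=0
i=13: min(r-i=2, Z[3]=0)=0; Z[13]=0
i=14: min(r-i=1, Z[4]=1)=1; Z[14]=3 grow→box=[14,17)
i=15: min(r-i=2, Z[1]=0)=0; Z[15]=0
i=16: min(r-i=1, Z[2]=0)=0; Z[16]=0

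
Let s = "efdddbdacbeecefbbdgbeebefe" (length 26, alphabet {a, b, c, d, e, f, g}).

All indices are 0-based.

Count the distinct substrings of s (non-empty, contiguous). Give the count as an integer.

324

sorted suffixes:
  #0 SA[0]=7  'acbeecefbbdgbeebefe'
  #1 SA[1]=15  'bbdgbeebefe'
  #2 SA[2]=5  'bdacbeecefbbdgbeebefe'
  #3 SA[3]=16  'bdgbeebefe'
  #4 SA[4]=19  'beebefe'
  #5 SA[5]=9  'beecefbbdgbeebefe'
  #6 SA[6]=22  'befe'
  #7 SA[7]=8  'cbeecefbbdgbeebefe'
  #8 SA[8]=12  'cefbbdgbeebefe'
  #9 SA[9]=6  'dacbeecefbbdgbeebefe'
  #10 SA[10]=4  'dbdacbeecefbbdgbeebefe'
  #11 SA[11]=3  'ddbdacbeecefbbdgbeebefe'
  #12 SA[12]=2  'dddbdacbeecefbbdgbeebefe'
  #13 SA[13]=17  'dgbeebefe'
  #14 SA[14]=25  'e'
  #15 SA[15]=21  'ebefe'
  #16 SA[16]=11  'ecefbbdgbeebefe'
  #17 SA[17]=20  'eebefe'
  #18 SA[18]=10  'eecefbbdgbeebefe'
  #19 SA[19]=13  'efbbdgbeebefe'
  #20 SA[20]=0  'efdddbdacbeecefbbdgbeebefe'
  #21 SA[21]=23  'efe'
  #22 SA[22]=14  'fbbdgbeebefe'
  #23 SA[23]=1  'fdddbdacbeecefbbdgbeebefe'
  #24 SA[24]=24  'fe'
  #25 SA[25]=18  'gbeebefe'

SA = [7, 15, 5, 16, 19, 9, 22, 8, 12, 6, 4, 3, 2, 17, 25, 21, 11, 20, 10, 13, 0, 23, 14, 1, 24, 18]
[i] adj suffixes → lcp
  [1] 7/15 → 0 ('')
  [2] 15/5 → 1 ('b')
  [3] 5/16 → 2 ('bd')
  [4] 16/19 → 1 ('b')
  [5] 19/9 → 3 ('bee')
  [6] 9/22 → 2 ('be')
  [7] 22/8 → 0 ('')
  [8] 8/12 → 1 ('c')
  [9] 12/6 → 0 ('')
  [10] 6/4 → 1 ('d')
  [11] 4/3 → 1 ('d')
  [12] 3/2 → 2 ('dd')
  [13] 2/17 → 1 ('d')
  [14] 17/25 → 0 ('')
  [15] 25/21 → 1 ('e')
  [16] 21/11 → 1 ('e')
  [17] 11/20 → 1 ('e')
  [18] 20/10 → 2 ('ee')
  [19] 10/13 → 1 ('e')
  [20] 13/0 → 2 ('ef')
  [21] 0/23 → 2 ('ef')
  [22] 23/14 → 0 ('')
  [23] 14/1 → 1 ('f')
  [24] 1/24 → 1 ('f')
  [25] 24/18 → 0 ('')

n(n+1)/2 = 26·27/2 = 351
Σ LCP = 0 + 0 + 1 + 2 + 1 + 3 + 2 + 0 + 1 + 0 + 1 + 1 + 2 + 1 + 0 + 1 + 1 + 1 + 2 + 1 + 2 + 2 + 0 + 1 + 1 + 0 = 27
distinct = 351 − 27 = 324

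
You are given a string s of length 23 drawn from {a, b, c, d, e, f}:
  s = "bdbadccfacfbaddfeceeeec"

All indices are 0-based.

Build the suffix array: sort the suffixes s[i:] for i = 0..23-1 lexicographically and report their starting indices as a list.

[8, 3, 12, 2, 11, 0, 22, 5, 17, 6, 9, 1, 4, 13, 14, 21, 16, 20, 19, 18, 7, 10, 15]

rank | idx | suffix
   0 |   8 | acfbaddfeceeeec
   1 |   3 | adccfacfbaddfeceeeec
   2 |  12 | addfeceeeec
   3 |   2 | badccfacfbaddfeceeeec
   4 |  11 | baddfeceeeec
   5 |   0 | bdbadccfacfbaddfeceeeec
   6 |  22 | c
   7 |   5 | ccfacfbaddfeceeeec
   8 |  17 | ceeeec
   9 |   6 | cfacfbaddfeceeeec
  10 |   9 | cfbaddfeceeeec
  11 |   1 | dbadccfacfbaddfeceeeec
  12 |   4 | dccfacfbaddfeceeeec
  13 |  13 | ddfeceeeec
  14 |  14 | dfeceeeec
  15 |  21 | ec
  16 |  16 | eceeeec
  17 |  20 | eec
  18 |  19 | eeec
  19 |  18 | eeeec
  20 |   7 | facfbaddfeceeeec
  21 |  10 | fbaddfeceeeec
  22 |  15 | feceeeec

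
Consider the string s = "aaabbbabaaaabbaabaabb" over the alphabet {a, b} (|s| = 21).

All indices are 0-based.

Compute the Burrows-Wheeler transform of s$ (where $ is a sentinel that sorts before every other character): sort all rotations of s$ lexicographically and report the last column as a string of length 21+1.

bba$bbaabaaaabababaaba

rank  rotation                last
    0  $aaabbbabaaaabbaabaabb  b
    1  aaaabbaabaabb$aaabbbab  b
    2  aaabbaabaabb$aaabbbaba  a
    3  aaabbbabaaaabbaabaabb$  $
    4  aabaabb$aaabbbabaaaabb  b
    5  aabb$aaabbbabaaaabbaab  b
    6  aabbaabaabb$aaabbbabaa  a
    7  aabbbabaaaabbaabaabb$a  a
    8  abaaaabbaabaabb$aaabbb  b
    9  abaabb$aaabbbabaaaabba  a
   10  abb$aaabbbabaaaabbaaba  a
   11  abbaabaabb$aaabbbabaaa  a
   12  abbbabaaaabbaabaabb$aa  a
   13  b$aaabbbabaaaabbaabaab  b
   14  baaaabbaabaabb$aaabbba  a
   15  baabaabb$aaabbbabaaaab  b
   16  baabb$aaabbbabaaaabbaa  a
   17  babaaaabbaabaabb$aaabb  b
   18  bb$aaabbbabaaaabbaabaa  a
   19  bbaabaabb$aaabbbabaaaa  a
   20  bbabaaaabbaabaabb$aaab  b
   21  bbbabaaaabbaabaabb$aaa  a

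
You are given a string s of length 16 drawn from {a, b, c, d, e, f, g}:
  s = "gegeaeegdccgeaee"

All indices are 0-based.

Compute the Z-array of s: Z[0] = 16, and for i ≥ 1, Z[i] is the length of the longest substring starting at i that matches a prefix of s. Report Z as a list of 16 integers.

[16, 0, 2, 0, 0, 0, 0, 1, 0, 0, 0, 2, 0, 0, 0, 0]

Z[0]=16
i=1: i≥r, start 0; Z[1]=0
i=2: i≥r, start 0; Z[2]=2 grow→box=[2,4)
i=3: min(r-i=1, Z[1]=0)=0; Z[3]=0
i=4: i≥r, start 0; Z[4]=0
i=5: i≥r, start 0; Z[5]=0
i=6: i≥r, start 0; Z[6]=0
i=7: i≥r, start 0; Z[7]=1 grow→box=[7,8)
i=8: i≥r, start 0; Z[8]=0
i=9: i≥r, start 0; Z[9]=0
i=10: i≥r, start 0; Z[10]=0
i=11: i≥r, start 0; Z[11]=2 grow→box=[11,13)
i=12: min(r-i=1, Z[1]=0)=0; Z[12]=0
i=13: i≥r, start 0; Z[13]=0
i=14: i≥r, start 0; Z[14]=0
i=15: i≥r, start 0; Z[15]=0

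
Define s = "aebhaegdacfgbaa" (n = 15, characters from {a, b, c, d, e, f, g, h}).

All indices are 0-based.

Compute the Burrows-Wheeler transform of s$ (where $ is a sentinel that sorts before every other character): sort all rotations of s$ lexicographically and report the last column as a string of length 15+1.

rank  rotation          last
    0  $aebhaegdacfgbaa  a
    1  a$aebhaegdacfgba  a
    2  aa$aebhaegdacfgb  b
    3  acfgbaa$aebhaegd  d
    4  aebhaegdacfgbaa$  $
    5  aegdacfgbaa$aebh  h
    6  baa$aebhaegdacfg  g
    7  bhaegdacfgbaa$ae  e
    8  cfgbaa$aebhaegda  a
    9  dacfgbaa$aebhaeg  g
   10  ebhaegdacfgbaa$a  a
   11  egdacfgbaa$aebha  a
   12  fgbaa$aebhaegdac  c
   13  gbaa$aebhaegdacf  f
   14  gdacfgbaa$aebhae  e
   15  haegdacfgbaa$aeb  b

aabd$hgeagaacfeb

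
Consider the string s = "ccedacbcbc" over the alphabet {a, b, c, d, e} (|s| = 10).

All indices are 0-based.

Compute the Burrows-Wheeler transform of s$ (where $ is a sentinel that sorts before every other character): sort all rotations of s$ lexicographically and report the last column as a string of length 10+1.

cdccbba$cec

rank  rotation     last
    0  $ccedacbcbc  c
    1  acbcbc$cced  d
    2  bc$ccedacbc  c
    3  bcbc$ccedac  c
    4  c$ccedacbcb  b
    5  cbc$ccedacb  b
    6  cbcbc$cceda  a
    7  ccedacbcbc$  $
    8  cedacbcbc$c  c
    9  dacbcbc$cce  e
   10  edacbcbc$cc  c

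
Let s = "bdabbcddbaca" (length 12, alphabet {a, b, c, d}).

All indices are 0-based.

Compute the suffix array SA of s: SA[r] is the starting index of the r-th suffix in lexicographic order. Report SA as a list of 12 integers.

[11, 2, 9, 8, 3, 4, 0, 10, 5, 1, 7, 6]

rank | idx | suffix
   0 |  11 | a
   1 |   2 | abbcddbaca
   2 |   9 | aca
   3 |   8 | baca
   4 |   3 | bbcddbaca
   5 |   4 | bcddbaca
   6 |   0 | bdabbcddbaca
   7 |  10 | ca
   8 |   5 | cddbaca
   9 |   1 | dabbcddbaca
  10 |   7 | dbaca
  11 |   6 | ddbaca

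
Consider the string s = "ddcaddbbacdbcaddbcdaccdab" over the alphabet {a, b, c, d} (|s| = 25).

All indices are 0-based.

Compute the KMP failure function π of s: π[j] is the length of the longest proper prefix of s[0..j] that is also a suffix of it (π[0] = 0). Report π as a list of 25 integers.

[0, 1, 0, 0, 1, 2, 0, 0, 0, 0, 1, 0, 0, 0, 1, 2, 0, 0, 1, 0, 0, 0, 1, 0, 0]

π[0] = 0
j=1 s[j]='d': π[1]=1 (border 'd')
j=2 s[j]='c': k: 1→0; π[2]=0 (border '')
j=3 s[j]='a': π[3]=0 (border '')
j=4 s[j]='d': π[4]=1 (border 'd')
j=5 s[j]='d': π[5]=2 (border 'dd')
j=6 s[j]='b': k: 2→1→0; π[6]=0 (border '')
j=7 s[j]='b': π[7]=0 (border '')
j=8 s[j]='a': π[8]=0 (border '')
j=9 s[j]='c': π[9]=0 (border '')
j=10 s[j]='d': π[10]=1 (border 'd')
j=11 s[j]='b': k: 1→0; π[11]=0 (border '')
j=12 s[j]='c': π[12]=0 (border '')
j=13 s[j]='a': π[13]=0 (border '')
j=14 s[j]='d': π[14]=1 (border 'd')
j=15 s[j]='d': π[15]=2 (border 'dd')
j=16 s[j]='b': k: 2→1→0; π[16]=0 (border '')
j=17 s[j]='c': π[17]=0 (border '')
j=18 s[j]='d': π[18]=1 (border 'd')
j=19 s[j]='a': k: 1→0; π[19]=0 (border '')
j=20 s[j]='c': π[20]=0 (border '')
j=21 s[j]='c': π[21]=0 (border '')
j=22 s[j]='d': π[22]=1 (border 'd')
j=23 s[j]='a': k: 1→0; π[23]=0 (border '')
j=24 s[j]='b': π[24]=0 (border '')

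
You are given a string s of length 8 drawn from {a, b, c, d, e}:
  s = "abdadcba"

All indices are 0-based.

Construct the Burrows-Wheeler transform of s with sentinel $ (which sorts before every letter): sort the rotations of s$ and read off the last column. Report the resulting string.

rank  rotation   last
    0  $abdadcba  a
    1  a$abdadcb  b
    2  abdadcba$  $
    3  adcba$abd  d
    4  ba$abdadc  c
    5  bdadcba$a  a
    6  cba$abdad  d
    7  dadcba$ab  b
    8  dcba$abda  a

ab$dcadba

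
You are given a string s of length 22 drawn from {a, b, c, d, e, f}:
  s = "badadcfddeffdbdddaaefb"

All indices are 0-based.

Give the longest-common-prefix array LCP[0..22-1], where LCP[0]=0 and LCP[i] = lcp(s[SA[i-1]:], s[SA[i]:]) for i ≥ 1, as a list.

sorted suffixes:
  #0 SA[0]=17  'aaefb'
  #1 SA[1]=1  'adadcfddeffdbdddaaefb'
  #2 SA[2]=3  'adcfddeffdbdddaaefb'
  #3 SA[3]=18  'aefb'
  #4 SA[4]=21  'b'
  #5 SA[5]=0  'badadcfddeffdbdddaaefb'
  #6 SA[6]=13  'bdddaaefb'
  #7 SA[7]=5  'cfddeffdbdddaaefb'
  #8 SA[8]=16  'daaefb'
  #9 SA[9]=2  'dadcfddeffdbdddaaefb'
  #10 SA[10]=12  'dbdddaaefb'
  #11 SA[11]=4  'dcfddeffdbdddaaefb'
  #12 SA[12]=15  'ddaaefb'
  #13 SA[13]=14  'dddaaefb'
  #14 SA[14]=7  'ddeffdbdddaaefb'
  #15 SA[15]=8  'deffdbdddaaefb'
  #16 SA[16]=19  'efb'
  #17 SA[17]=9  'effdbdddaaefb'
  #18 SA[18]=20  'fb'
  #19 SA[19]=11  'fdbdddaaefb'
  #20 SA[20]=6  'fddeffdbdddaaefb'
  #21 SA[21]=10  'ffdbdddaaefb'

SA = [17, 1, 3, 18, 21, 0, 13, 5, 16, 2, 12, 4, 15, 14, 7, 8, 19, 9, 20, 11, 6, 10]
rank  pair      lcp
   1  s[17:],s[1:]  1  'a'
   2  s[1:],s[3:]  2  'ad'
   3  s[3:],s[18:]  1  'a'
   4  s[18:],s[21:]  0  ''
   5  s[21:],s[0:]  1  'b'
   6  s[0:],s[13:]  1  'b'
   7  s[13:],s[5:]  0  ''
   8  s[5:],s[16:]  0  ''
   9  s[16:],s[2:]  2  'da'
  10  s[2:],s[12:]  1  'd'
  11  s[12:],s[4:]  1  'd'
  12  s[4:],s[15:]  1  'd'
  13  s[15:],s[14:]  2  'dd'
  14  s[14:],s[7:]  2  'dd'
  15  s[7:],s[8:]  1  'd'
  16  s[8:],s[19:]  0  ''
  17  s[19:],s[9:]  2  'ef'
  18  s[9:],s[20:]  0  ''
  19  s[20:],s[11:]  1  'f'
  20  s[11:],s[6:]  2  'fd'
  21  s[6:],s[10:]  1  'f'

[0, 1, 2, 1, 0, 1, 1, 0, 0, 2, 1, 1, 1, 2, 2, 1, 0, 2, 0, 1, 2, 1]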